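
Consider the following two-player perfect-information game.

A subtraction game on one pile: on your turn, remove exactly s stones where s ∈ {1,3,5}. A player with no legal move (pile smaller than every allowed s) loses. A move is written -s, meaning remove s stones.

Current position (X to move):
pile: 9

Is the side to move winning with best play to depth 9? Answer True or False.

X winning at [9]: True

p1 X@[9]: -1[8]+1* -3[6]+1 -5[4]+1
p2 O@[8]: -1[7]-1* -3[5]-1 -5[3]-1
p3 X@[7]: -1[6]+1* -3[4]+1 -5[2]+1
p4 O@[6]: -1[5]-1* -3[3]-1 -5[1]-1
p5 X@[5]: -1[4]+1* -3[2]+1 -5[0]+1
p6 O@[4]: -1[3]-1* -3[1]-1
p7 X@[3]: -1[2]+1* -3[0]+1
p8 O@[2]: -1[1]-1*
p9 X@[1]: -1[0]+1*
p10 O@[0] terminal -1; root [9] d9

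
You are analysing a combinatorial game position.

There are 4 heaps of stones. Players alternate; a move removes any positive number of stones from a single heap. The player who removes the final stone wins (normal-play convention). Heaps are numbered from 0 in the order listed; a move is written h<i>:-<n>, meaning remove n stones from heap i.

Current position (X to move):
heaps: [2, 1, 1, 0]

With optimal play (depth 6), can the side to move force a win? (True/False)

X winning at [(2,1,1,0)]: True

[(2,1,1,0)] X move#1: h0:-1:-1/(1,1,1,0), h0:-2:+1/(0,1,1,0)*, h1:-1:-1/(2,0,1,0), h2:-1:-1/(2,1,0,0)
[(0,1,1,0)] O move#2: h1:-1:-1/(0,0,1,0)*, h2:-1:-1/(0,1,0,0)
[(0,0,1,0)] X move#3: h2:-1:+1/(0,0,0,0)*
[(0,0,0,0)] end (terminal -1, O#4); searched (2,1,1,0) to 6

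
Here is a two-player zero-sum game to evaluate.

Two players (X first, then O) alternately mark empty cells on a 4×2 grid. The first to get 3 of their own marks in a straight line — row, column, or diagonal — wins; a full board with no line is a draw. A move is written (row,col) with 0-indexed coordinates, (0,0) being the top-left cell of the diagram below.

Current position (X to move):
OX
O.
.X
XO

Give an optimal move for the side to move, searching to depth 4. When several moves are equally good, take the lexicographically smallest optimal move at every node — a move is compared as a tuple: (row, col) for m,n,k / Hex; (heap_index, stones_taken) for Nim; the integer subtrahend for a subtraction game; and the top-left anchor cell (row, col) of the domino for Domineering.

X's best at [OX/O./.X/XO]: (1,1)

[OX/O./.X/XO] X move#1: (1,1):+1/OX/OX/.X/XO*, (2,0):+0/OX/O./XX/XO
[OX/OX/.X/XO] end (terminal -1, O#2); searched OX/O./.X/XO to 4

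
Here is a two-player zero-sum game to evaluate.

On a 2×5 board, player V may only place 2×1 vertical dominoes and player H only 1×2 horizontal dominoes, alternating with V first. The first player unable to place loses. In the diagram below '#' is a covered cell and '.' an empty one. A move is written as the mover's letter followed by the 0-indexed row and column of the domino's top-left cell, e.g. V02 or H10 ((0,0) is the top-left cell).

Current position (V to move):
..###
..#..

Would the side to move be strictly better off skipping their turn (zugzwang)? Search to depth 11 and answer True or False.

ply 1, V at ..###/..#.. | V00=+1→#.###/#.#..*; V01=+1→.####/.##..
ply 2, H at #.###/#.#.. | H13=-1→#.###/#.###*
ply 3, V at #.###/#.### | V01=+1→#####/#####*
ply 4: #####/##### is terminal -1 (H); from ..###/..#.. depth 11
if V skipped the turn, H would face:
~ ply 1, H at ..###/..#.. | H00=+1→#####/..#..*; H10=+1→..###/###..; H13=-1→..###/..###
~ ply 2: #####/..#.. is terminal -1 (V); from ..###/..#.. depth 11
compare (V): move=+1 vs pass=-1

zugzwang(..###/..#.., V) = False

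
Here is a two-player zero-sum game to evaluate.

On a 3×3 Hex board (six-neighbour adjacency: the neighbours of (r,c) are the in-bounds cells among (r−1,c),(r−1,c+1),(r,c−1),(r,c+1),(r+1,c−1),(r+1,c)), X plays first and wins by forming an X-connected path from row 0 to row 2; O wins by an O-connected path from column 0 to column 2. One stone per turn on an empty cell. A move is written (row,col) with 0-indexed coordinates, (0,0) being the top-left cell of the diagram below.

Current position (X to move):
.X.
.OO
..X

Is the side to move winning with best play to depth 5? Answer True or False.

X winning at [.X./.OO/..X]: False

[.X./.OO/..X] X move#1: (0,0):-1/XX./.OO/..X*, (0,2):-1/.XX/.OO/..X, (1,0):-1/.X./XOO/..X, (2,0):-1/.X./.OO/X.X, (2,1):-1/.X./.OO/.XX
[XX./.OO/..X] O move#2: (0,2):+1/XXO/.OO/..X*, (1,0):+1/XX./OOO/..X, (2,0):+1/XX./.OO/O.X, (2,1):+1/XX./.OO/.OX
[XXO/.OO/..X] X move#3: (1,0):-1/XXO/XOO/..X*, (2,0):-1/XXO/.OO/X.X, (2,1):-1/XXO/.OO/.XX
[XXO/XOO/..X] O move#4: (2,0):+1/XXO/XOO/O.X*, (2,1):-1/XXO/XOO/.OX
[XXO/XOO/O.X] end (terminal -1, X#5); searched .X./.OO/..X to 5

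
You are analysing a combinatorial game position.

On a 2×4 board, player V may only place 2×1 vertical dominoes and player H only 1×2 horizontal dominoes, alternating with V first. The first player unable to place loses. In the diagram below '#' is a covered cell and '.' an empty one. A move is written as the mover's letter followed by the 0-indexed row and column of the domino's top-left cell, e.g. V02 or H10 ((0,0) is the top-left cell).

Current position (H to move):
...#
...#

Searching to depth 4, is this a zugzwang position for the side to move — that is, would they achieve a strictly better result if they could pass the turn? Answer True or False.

zugzwang(...#/...#, H) = False

p1 H@[...#/...#]: H00[##.#/...#]+1* H01[.###/...#]+1 H10[...#/##.#]+1 H11[...#/.###]+1
p2 V@[##.#/...#]: V02[####/..##]-1*
p3 H@[####/..##]: H10[####/####]+1*
p4 V@[####/####] terminal -1; root [...#/...#] d4
suppose H passes — search the same position with V to move:
pass> p1 V@[...#/...#]: V00[#..#/#..#]-1 V01[.#.#/.#.#]+1* V02[..##/..##]-1
pass> p2 H@[.#.#/.#.#] terminal -1; root [...#/...#] d4
for H: play +1, pass -1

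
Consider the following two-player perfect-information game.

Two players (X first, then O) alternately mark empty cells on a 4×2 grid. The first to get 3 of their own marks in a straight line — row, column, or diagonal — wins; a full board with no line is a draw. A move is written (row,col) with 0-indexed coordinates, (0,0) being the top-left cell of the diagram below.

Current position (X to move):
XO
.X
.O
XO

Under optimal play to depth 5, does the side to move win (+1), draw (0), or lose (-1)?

ply 1, X at XO/.X/.O/XO | (1,0)=+0→XO/XX/.O/XO*; (2,0)=+0→XO/.X/XO/XO
ply 2, O at XO/XX/.O/XO | (2,0)=+0→XO/XX/OO/XO*
ply 3: XO/XX/OO/XO is terminal +0 (X); from XO/.X/.O/XO depth 5

value(XO/.X/.O/XO, X) = 0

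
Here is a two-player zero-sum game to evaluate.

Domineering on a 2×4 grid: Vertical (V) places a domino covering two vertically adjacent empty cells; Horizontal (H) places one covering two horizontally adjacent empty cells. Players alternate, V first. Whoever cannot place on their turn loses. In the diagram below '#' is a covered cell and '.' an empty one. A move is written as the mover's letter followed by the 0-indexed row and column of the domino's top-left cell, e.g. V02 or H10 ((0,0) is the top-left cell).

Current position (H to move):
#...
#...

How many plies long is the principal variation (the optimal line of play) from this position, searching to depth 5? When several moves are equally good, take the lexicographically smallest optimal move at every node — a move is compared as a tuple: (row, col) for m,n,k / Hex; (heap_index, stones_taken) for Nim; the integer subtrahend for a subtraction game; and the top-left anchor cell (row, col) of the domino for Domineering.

p1 H@[#.../#...]: H01[###./#...]+1* H02[#.##/#...]+1 H11[#.../###.]+1 H12[#.../#.##]+1
p2 V@[###./#...]: V03[####/#..#]-1*
p3 H@[####/#..#]: H11[####/####]+1*
p4 V@[####/####] terminal -1; root [#.../#...] d5

PV length from [#.../#...]: 3 plies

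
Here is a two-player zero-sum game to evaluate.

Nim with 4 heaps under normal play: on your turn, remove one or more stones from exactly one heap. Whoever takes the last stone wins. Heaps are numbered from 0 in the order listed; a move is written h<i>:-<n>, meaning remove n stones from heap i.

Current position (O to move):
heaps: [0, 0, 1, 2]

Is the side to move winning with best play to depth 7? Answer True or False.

O winning at [(0,0,1,2)]: True

ply 1, O at (0,0,1,2) | h2:-1=-1→(0,0,0,2); h3:-1=+1→(0,0,1,1)*; h3:-2=-1→(0,0,1,0)
ply 2, X at (0,0,1,1) | h2:-1=-1→(0,0,0,1)*; h3:-1=-1→(0,0,1,0)
ply 3, O at (0,0,0,1) | h3:-1=+1→(0,0,0,0)*
ply 4: (0,0,0,0) is terminal -1 (X); from (0,0,1,2) depth 7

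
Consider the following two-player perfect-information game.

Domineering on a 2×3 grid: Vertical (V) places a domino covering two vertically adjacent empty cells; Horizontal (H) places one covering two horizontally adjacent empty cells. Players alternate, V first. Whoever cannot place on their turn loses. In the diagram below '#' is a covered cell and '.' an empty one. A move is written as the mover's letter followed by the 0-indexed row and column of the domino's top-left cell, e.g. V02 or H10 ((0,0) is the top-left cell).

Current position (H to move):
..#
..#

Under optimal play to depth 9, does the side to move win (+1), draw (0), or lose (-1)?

value(..#/..#, H) = +1

ply 1, H at ..#/..# | H00=+1→###/..#*; H10=+1→..#/###
ply 2: ###/..# is terminal -1 (V); from ..#/..# depth 9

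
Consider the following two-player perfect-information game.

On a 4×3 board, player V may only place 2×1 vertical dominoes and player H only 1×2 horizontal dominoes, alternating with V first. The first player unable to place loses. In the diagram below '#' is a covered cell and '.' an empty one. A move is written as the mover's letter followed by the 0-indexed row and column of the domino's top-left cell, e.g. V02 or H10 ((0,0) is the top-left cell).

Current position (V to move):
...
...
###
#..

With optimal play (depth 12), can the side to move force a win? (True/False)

V winning at [.../.../###/#..]: True

ply 1, V at .../.../###/#.. | V00=-1→#../#../###/#..; V01=+1→.#./.#./###/#..*; V02=-1→..#/..#/###/#..
ply 2, H at .#./.#./###/#.. | H31=-1→.#./.#./###/###*
ply 3, V at .#./.#./###/### | V00=+1→##./##./###/###*; V02=+1→.##/.##/###/###
ply 4: ##./##./###/### is terminal -1 (H); from .../.../###/#.. depth 12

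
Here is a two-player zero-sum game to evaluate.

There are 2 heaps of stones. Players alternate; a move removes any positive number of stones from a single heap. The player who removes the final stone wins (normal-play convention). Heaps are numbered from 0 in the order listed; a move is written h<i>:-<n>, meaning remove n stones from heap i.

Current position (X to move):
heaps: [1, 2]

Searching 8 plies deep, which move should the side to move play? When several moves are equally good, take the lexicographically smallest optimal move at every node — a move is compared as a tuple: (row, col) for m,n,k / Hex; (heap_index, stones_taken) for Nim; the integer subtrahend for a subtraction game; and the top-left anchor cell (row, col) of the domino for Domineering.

X's best at [(1,2)]: h1:-1

ply 1, X at (1,2) | h0:-1=-1→(0,2); h1:-1=+1→(1,1)*; h1:-2=-1→(1,0)
ply 2, O at (1,1) | h0:-1=-1→(0,1)*; h1:-1=-1→(1,0)
ply 3, X at (0,1) | h1:-1=+1→(0,0)*
ply 4: (0,0) is terminal -1 (O); from (1,2) depth 8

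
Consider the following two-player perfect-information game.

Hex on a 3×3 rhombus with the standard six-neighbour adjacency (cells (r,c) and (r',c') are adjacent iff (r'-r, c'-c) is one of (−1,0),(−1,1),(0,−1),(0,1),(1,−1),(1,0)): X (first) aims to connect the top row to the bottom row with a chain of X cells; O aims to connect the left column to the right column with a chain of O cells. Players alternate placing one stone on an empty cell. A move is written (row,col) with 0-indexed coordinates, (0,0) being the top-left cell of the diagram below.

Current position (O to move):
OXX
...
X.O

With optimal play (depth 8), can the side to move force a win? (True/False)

O winning at [OXX/.../X.O]: False

p1 O@[OXX/.../X.O]: (1,0)[OXX/O../X.O]-1* (1,1)[OXX/.O./X.O]-1 (1,2)[OXX/..O/X.O]-1 (2,1)[OXX/.../XOO]-1
p2 X@[OXX/O../X.O]: (1,1)[OXX/OX./X.O]+1* (1,2)[OXX/O.X/X.O]+1 (2,1)[OXX/O../XXO]+1
p3 O@[OXX/OX./X.O] terminal -1; root [OXX/.../X.O] d8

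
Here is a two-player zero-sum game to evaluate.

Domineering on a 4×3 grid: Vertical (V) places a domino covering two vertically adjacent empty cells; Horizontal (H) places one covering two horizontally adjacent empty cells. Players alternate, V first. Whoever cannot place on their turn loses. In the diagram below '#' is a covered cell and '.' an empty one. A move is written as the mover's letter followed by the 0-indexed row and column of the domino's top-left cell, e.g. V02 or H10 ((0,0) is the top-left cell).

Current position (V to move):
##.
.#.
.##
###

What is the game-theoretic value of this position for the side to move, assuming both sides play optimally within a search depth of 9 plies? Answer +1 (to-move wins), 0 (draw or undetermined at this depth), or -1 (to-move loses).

p1 V@[##./.#./.##/###]: V02[###/.##/.##/###]+1* V10[##./##./###/###]+1
p2 H@[###/.##/.##/###] terminal -1; root [##./.#./.##/###] d9

value(##./.#./.##/###, V) = +1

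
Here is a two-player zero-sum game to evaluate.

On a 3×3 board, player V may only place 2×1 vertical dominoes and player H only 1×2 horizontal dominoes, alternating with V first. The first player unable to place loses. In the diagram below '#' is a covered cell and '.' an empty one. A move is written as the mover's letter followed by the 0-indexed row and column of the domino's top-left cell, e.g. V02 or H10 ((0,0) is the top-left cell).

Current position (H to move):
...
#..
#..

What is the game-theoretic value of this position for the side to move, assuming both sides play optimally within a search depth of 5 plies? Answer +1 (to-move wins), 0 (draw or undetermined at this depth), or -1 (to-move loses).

value(.../#../#.., H) = +1

p1 H@[.../#../#..]: H00[##./#../#..]-1 H01[.##/#../#..]-1 H11[.../###/#..]+1* H21[.../#../###]-1
p2 V@[.../###/#..] terminal -1; root [.../#../#..] d5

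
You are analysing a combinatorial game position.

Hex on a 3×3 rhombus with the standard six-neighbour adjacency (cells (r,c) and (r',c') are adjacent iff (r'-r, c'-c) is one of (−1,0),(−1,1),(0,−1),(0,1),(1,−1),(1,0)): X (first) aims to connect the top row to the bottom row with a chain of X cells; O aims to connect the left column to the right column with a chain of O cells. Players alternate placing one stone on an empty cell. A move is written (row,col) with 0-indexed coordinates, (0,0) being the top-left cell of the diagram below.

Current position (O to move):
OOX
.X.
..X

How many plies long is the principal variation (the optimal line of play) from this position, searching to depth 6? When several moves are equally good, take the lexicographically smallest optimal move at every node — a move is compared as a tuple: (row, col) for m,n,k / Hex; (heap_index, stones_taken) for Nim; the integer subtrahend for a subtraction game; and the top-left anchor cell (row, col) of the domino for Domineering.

PV length from [OOX/.X./..X]: 2 plies

p1 O@[OOX/.X./..X]: (1,0)[OOX/OX./..X]-1* (1,2)[OOX/.XO/..X]-1 (2,0)[OOX/.X./O.X]-1 (2,1)[OOX/.X./.OX]-1
p2 X@[OOX/OX./..X]: (1,2)[OOX/OXX/..X]+1* (2,0)[OOX/OX./X.X]+1 (2,1)[OOX/OX./.XX]+1
p3 O@[OOX/OXX/..X] terminal -1; root [OOX/.X./..X] d6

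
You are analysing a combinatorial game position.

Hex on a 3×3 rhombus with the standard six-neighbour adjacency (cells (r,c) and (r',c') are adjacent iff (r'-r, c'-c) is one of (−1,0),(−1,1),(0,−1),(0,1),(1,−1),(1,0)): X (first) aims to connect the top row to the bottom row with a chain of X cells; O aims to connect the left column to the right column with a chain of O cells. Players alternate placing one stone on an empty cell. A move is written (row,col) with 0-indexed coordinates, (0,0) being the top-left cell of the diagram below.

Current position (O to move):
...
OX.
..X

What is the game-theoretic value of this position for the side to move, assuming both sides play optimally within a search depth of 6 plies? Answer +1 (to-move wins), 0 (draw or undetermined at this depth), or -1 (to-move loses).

value(.../OX./..X, O) = -1

[.../OX./..X] O move#1: (0,0):-1/O../OX./..X*, (0,1):-1/.O./OX./..X, (0,2):-1/..O/OX./..X, (1,2):-1/.../OXO/..X, (2,0):-1/.../OX./O.X, (2,1):-1/.../OX./.OX
[O../OX./..X] X move#2: (0,1):+1/OX./OX./..X*, (0,2):+1/O.X/OX./..X, (1,2):+1/O../OXX/..X, (2,0):+1/O../OX./X.X, (2,1):+1/O../OX./.XX
[OX./OX./..X] O move#3: (0,2):-1/OXO/OX./..X*, (1,2):-1/OX./OXO/..X, (2,0):-1/OX./OX./O.X, (2,1):-1/OX./OX./.OX
[OXO/OX./..X] X move#4: (1,2):+1/OXO/OXX/..X*, (2,0):+1/OXO/OX./X.X, (2,1):+1/OXO/OX./.XX
[OXO/OXX/..X] end (terminal -1, O#5); searched .../OX./..X to 6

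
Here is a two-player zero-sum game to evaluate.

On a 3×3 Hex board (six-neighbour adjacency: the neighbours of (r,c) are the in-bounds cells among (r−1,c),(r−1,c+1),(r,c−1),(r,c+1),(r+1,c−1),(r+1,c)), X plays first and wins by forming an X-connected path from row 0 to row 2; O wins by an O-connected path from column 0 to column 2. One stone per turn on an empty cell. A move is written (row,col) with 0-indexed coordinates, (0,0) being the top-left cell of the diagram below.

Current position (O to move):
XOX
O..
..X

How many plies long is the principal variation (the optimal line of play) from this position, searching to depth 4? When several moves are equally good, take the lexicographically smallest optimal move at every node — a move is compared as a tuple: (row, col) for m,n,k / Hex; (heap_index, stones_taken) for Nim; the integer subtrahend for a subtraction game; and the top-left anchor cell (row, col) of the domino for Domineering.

p1 O@[XOX/O../..X]: (1,1)[XOX/OO./..X]-1* (1,2)[XOX/O.O/..X]-1 (2,0)[XOX/O../O.X]-1 (2,1)[XOX/O../.OX]-1
p2 X@[XOX/OO./..X]: (1,2)[XOX/OOX/..X]+1* (2,0)[XOX/OO./X.X]-1 (2,1)[XOX/OO./.XX]-1
p3 O@[XOX/OOX/..X] terminal -1; root [XOX/O../..X] d4

PV length from [XOX/O../..X]: 2 plies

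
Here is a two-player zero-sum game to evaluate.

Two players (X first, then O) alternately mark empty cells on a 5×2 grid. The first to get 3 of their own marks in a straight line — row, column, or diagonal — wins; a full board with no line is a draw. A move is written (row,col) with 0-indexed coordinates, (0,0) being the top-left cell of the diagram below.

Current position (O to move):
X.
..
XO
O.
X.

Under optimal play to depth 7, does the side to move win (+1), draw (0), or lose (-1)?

ply 1, O at X./../XO/O./X. | (0,1)=-1→XO/../XO/O./X.; (1,0)=+0→X./O./XO/O./X.*; (1,1)=-1→X./.O/XO/O./X.; (3,1)=-1→X./../XO/OO/X.; (4,1)=-1→X./../XO/O./XO
ply 2, X at X./O./XO/O./X. | (0,1)=-1→XX/O./XO/O./X.; (1,1)=+0→X./OX/XO/O./X.*; (3,1)=+0→X./O./XO/OX/X.; (4,1)=-1→X./O./XO/O./XX
ply 3, O at X./OX/XO/O./X. | (0,1)=+0→XO/OX/XO/O./X.*; (3,1)=+0→X./OX/XO/OO/X.; (4,1)=+0→X./OX/XO/O./XO
ply 4, X at XO/OX/XO/O./X. | (3,1)=+0→XO/OX/XO/OX/X.*; (4,1)=+0→XO/OX/XO/O./XX
ply 5, O at XO/OX/XO/OX/X. | (4,1)=+0→XO/OX/XO/OX/XO*
ply 6: XO/OX/XO/OX/XO is terminal +0 (X); from X./../XO/O./X. depth 7

value(X./../XO/O./X., O) = 0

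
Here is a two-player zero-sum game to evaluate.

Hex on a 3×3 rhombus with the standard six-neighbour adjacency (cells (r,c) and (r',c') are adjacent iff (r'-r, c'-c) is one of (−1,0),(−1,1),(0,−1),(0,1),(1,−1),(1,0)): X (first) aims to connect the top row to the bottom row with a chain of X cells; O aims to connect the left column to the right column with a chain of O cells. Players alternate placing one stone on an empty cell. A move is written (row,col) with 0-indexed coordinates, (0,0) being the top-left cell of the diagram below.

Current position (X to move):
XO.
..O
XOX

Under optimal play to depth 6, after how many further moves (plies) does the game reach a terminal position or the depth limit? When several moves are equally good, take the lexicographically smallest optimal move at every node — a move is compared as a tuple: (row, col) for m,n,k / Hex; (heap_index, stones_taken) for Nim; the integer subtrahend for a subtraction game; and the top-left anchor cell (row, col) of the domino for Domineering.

ply 1, X at XO./..O/XOX | (0,2)=+1→XOX/..O/XOX*; (1,0)=+1→XO./X.O/XOX; (1,1)=+1→XO./.XO/XOX
ply 2, O at XOX/..O/XOX | (1,0)=-1→XOX/O.O/XOX*; (1,1)=-1→XOX/.OO/XOX
ply 3, X at XOX/O.O/XOX | (1,1)=+1→XOX/OXO/XOX*
ply 4: XOX/OXO/XOX is terminal -1 (O); from XO./..O/XOX depth 6

PV length from [XO./..O/XOX]: 3 plies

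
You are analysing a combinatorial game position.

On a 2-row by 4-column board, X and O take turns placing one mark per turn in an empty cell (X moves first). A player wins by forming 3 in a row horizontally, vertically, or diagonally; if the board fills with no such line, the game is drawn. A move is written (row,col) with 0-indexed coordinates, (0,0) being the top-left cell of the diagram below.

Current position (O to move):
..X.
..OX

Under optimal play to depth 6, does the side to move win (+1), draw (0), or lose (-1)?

p1 O@[..X./..OX]: (0,0)[O.X./..OX]+0* (0,1)[.OX./..OX]+0 (0,3)[..XO/..OX]+0 (1,0)[..X./O.OX]+0 (1,1)[..X./.OOX]+0
p2 X@[O.X./..OX]: (0,1)[OXX./..OX]+0* (0,3)[O.XX/..OX]+0 (1,0)[O.X./X.OX]+0 (1,1)[O.X./.XOX]+0
p3 O@[OXX./..OX]: (0,3)[OXXO/..OX]+0* (1,0)[OXX./O.OX]-1 (1,1)[OXX./.OOX]-1
p4 X@[OXXO/..OX]: (1,0)[OXXO/X.OX]+0* (1,1)[OXXO/.XOX]+0
p5 O@[OXXO/X.OX]: (1,1)[OXXO/XOOX]+0*
p6 X@[OXXO/XOOX] terminal +0; root [..X./..OX] d6

value(..X./..OX, O) = 0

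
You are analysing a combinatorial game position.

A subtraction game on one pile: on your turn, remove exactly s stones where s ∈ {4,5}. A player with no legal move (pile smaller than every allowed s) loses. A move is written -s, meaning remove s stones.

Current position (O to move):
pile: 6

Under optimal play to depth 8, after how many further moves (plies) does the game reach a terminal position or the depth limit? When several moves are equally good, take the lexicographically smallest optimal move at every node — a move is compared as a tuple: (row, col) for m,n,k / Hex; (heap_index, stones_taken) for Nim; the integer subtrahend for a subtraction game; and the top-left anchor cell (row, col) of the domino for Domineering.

ply 1, O at 6 | -4=+1→2*; -5=+1→1
ply 2: 2 is terminal -1 (X); from 6 depth 8

PV length from [6]: 1 ply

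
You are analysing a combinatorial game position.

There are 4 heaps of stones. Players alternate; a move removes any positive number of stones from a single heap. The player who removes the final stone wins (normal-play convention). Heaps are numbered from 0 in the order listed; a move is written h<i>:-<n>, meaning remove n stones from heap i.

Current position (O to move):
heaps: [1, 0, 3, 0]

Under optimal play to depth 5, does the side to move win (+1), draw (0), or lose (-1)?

ply 1, O at (1,0,3,0) | h0:-1=-1→(0,0,3,0); h2:-1=-1→(1,0,2,0); h2:-2=+1→(1,0,1,0)*; h2:-3=-1→(1,0,0,0)
ply 2, X at (1,0,1,0) | h0:-1=-1→(0,0,1,0)*; h2:-1=-1→(1,0,0,0)
ply 3, O at (0,0,1,0) | h2:-1=+1→(0,0,0,0)*
ply 4: (0,0,0,0) is terminal -1 (X); from (1,0,3,0) depth 5

value((1,0,3,0), O) = +1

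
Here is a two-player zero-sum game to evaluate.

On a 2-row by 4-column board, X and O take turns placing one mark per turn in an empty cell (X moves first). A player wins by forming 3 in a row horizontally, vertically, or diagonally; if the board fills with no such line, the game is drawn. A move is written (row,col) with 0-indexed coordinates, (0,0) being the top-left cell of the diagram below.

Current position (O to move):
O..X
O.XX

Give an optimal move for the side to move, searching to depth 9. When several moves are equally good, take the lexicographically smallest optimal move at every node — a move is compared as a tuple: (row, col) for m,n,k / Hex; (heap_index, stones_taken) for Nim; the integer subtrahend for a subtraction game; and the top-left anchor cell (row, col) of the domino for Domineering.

O's best at [O..X/O.XX]: (1,1)

p1 O@[O..X/O.XX]: (0,1)[OO.X/O.XX]-1 (0,2)[O.OX/O.XX]-1 (1,1)[O..X/OOXX]+0*
p2 X@[O..X/OOXX]: (0,1)[OX.X/OOXX]+0* (0,2)[O.XX/OOXX]+0
p3 O@[OX.X/OOXX]: (0,2)[OXOX/OOXX]+0*
p4 X@[OXOX/OOXX] terminal +0; root [O..X/O.XX] d9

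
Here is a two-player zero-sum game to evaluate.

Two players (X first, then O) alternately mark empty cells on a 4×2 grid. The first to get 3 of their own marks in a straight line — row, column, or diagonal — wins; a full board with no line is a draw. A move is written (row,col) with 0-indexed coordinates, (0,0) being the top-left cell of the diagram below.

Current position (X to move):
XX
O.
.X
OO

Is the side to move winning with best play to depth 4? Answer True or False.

X winning at [XX/O./.X/OO]: True

p1 X@[XX/O./.X/OO]: (1,1)[XX/OX/.X/OO]+1* (2,0)[XX/O./XX/OO]+0
p2 O@[XX/OX/.X/OO] terminal -1; root [XX/O./.X/OO] d4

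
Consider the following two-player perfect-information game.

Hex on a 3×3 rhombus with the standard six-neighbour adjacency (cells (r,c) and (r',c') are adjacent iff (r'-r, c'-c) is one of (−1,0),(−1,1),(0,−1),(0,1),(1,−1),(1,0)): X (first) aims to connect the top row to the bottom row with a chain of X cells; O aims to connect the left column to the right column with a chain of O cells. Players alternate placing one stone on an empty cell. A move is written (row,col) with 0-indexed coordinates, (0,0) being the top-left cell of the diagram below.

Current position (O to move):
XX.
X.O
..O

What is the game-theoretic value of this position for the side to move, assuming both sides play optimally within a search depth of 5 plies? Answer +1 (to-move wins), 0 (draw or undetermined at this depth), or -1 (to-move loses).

value(XX./X.O/..O, O) = +1

p1 O@[XX./X.O/..O]: (0,2)[XXO/X.O/..O]-1 (1,1)[XX./XOO/..O]-1 (2,0)[XX./X.O/O.O]+1* (2,1)[XX./X.O/.OO]-1
p2 X@[XX./X.O/O.O]: (0,2)[XXX/X.O/O.O]-1* (1,1)[XX./XXO/O.O]-1 (2,1)[XX./X.O/OXO]-1
p3 O@[XXX/X.O/O.O]: (1,1)[XXX/XOO/O.O]+1* (2,1)[XXX/X.O/OOO]+1
p4 X@[XXX/XOO/O.O] terminal -1; root [XX./X.O/..O] d5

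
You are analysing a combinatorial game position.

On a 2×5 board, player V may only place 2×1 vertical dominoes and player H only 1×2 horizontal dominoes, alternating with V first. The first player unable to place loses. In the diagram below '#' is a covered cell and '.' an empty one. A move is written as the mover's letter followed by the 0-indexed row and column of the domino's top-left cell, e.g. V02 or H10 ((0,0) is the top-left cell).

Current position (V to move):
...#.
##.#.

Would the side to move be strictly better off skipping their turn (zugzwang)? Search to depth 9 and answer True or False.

zugzwang(...#./##.#., V) = False

ply 1, V at ...#./##.#. | V02=+1→..##./####.*; V04=-1→...##/##.##
ply 2, H at ..##./####. | H00=-1→####./####.*
ply 3, V at ####./####. | V04=+1→#####/#####*
ply 4: #####/##### is terminal -1 (H); from ...#./##.#. depth 9
pass branch (H moves first from the same position):
  | ply 1, H at ...#./##.#. | H00=-1→##.#./##.#.*; H01=-1→.###./##.#.
  | ply 2, V at ##.#./##.#. | V02=+1→####./####.*; V04=+1→##.##/##.##
  | ply 3: ####./####. is terminal -1 (H); from ...#./##.#. depth 9
V moving scores +1; V passing scores +1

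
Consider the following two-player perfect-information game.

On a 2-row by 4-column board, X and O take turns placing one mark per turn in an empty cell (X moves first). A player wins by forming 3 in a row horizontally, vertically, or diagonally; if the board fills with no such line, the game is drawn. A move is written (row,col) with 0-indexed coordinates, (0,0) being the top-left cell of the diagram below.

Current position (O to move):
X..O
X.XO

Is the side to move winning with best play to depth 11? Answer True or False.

ply 1, O at X..O/X.XO | (0,1)=-1→XO.O/X.XO; (0,2)=-1→X.OO/X.XO; (1,1)=+0→X..O/XOXO*
ply 2, X at X..O/XOXO | (0,1)=+0→XX.O/XOXO*; (0,2)=+0→X.XO/XOXO
ply 3, O at XX.O/XOXO | (0,2)=+0→XXOO/XOXO*
ply 4: XXOO/XOXO is terminal +0 (X); from X..O/X.XO depth 11

O winning at [X..O/X.XO]: False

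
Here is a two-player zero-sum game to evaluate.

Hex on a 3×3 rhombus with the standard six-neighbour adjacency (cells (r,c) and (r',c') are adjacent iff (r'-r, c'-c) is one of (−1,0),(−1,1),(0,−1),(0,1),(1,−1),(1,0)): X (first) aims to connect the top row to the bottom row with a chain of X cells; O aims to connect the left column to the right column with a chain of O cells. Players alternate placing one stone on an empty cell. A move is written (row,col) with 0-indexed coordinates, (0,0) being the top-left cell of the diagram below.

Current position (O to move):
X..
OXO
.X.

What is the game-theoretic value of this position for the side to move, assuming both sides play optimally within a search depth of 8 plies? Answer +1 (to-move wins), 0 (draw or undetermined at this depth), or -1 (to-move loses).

value(X../OXO/.X., O) = -1

p1 O@[X../OXO/.X.]: (0,1)[XO./OXO/.X.]-1* (0,2)[X.O/OXO/.X.]-1 (2,0)[X../OXO/OX.]-1 (2,2)[X../OXO/.XO]-1
p2 X@[XO./OXO/.X.]: (0,2)[XOX/OXO/.X.]+1* (2,0)[XO./OXO/XX.]-1 (2,2)[XO./OXO/.XX]-1
p3 O@[XOX/OXO/.X.] terminal -1; root [X../OXO/.X.] d8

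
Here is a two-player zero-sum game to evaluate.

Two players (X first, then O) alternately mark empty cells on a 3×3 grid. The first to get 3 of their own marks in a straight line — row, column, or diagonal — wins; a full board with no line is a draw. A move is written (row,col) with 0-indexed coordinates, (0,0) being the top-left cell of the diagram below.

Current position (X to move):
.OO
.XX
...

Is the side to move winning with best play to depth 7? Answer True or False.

[.OO/.XX/...] X move#1: (0,0):+1/XOO/.XX/...*, (1,0):+1/.OO/XXX/..., (2,0):-1/.OO/.XX/X.., (2,1):-1/.OO/.XX/.X., (2,2):-1/.OO/.XX/..X
[XOO/.XX/...] O move#2: (1,0):-1/XOO/OXX/...*, (2,0):-1/XOO/.XX/O.., (2,1):-1/XOO/.XX/.O., (2,2):-1/XOO/.XX/..O
[XOO/OXX/...] X move#3: (2,0):+0/XOO/OXX/X.., (2,1):+0/XOO/OXX/.X., (2,2):+1/XOO/OXX/..X*
[XOO/OXX/..X] end (terminal -1, O#4); searched .OO/.XX/... to 7

X winning at [.OO/.XX/...]: True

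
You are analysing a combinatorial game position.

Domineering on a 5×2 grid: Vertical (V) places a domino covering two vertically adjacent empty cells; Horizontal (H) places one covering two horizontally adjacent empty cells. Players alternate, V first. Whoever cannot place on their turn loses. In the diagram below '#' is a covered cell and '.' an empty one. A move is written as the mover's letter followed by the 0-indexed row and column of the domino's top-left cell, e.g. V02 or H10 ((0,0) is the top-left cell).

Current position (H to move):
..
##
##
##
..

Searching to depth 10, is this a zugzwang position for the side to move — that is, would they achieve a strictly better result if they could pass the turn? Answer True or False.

[../##/##/##/..] H move#1: H00:+1/##/##/##/##/..*, H40:+1/../##/##/##/##
[##/##/##/##/..] end (terminal -1, V#2); searched ../##/##/##/.. to 10
pass branch (V moves first from the same position):
  | [../##/##/##/..] end (terminal -1, V#1); searched ../##/##/##/.. to 10
H moving scores +1; H passing scores +1

zugzwang(../##/##/##/.., H) = False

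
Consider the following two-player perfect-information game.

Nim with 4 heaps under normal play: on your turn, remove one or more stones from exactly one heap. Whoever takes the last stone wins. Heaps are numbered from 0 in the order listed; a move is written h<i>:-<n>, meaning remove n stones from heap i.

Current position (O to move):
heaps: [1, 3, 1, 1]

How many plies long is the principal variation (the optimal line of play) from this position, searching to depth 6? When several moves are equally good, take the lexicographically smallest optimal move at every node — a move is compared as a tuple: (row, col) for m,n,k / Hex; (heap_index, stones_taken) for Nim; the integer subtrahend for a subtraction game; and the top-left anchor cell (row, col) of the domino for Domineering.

ply 1, O at (1,3,1,1) | h0:-1=-1→(0,3,1,1); h1:-1=-1→(1,2,1,1); h1:-2=+1→(1,1,1,1)*; h1:-3=-1→(1,0,1,1); h2:-1=-1→(1,3,0,1); h3:-1=-1→(1,3,1,0)
ply 2, X at (1,1,1,1) | h0:-1=-1→(0,1,1,1)*; h1:-1=-1→(1,0,1,1); h2:-1=-1→(1,1,0,1); h3:-1=-1→(1,1,1,0)
ply 3, O at (0,1,1,1) | h1:-1=+1→(0,0,1,1)*; h2:-1=+1→(0,1,0,1); h3:-1=+1→(0,1,1,0)
ply 4, X at (0,0,1,1) | h2:-1=-1→(0,0,0,1)*; h3:-1=-1→(0,0,1,0)
ply 5, O at (0,0,0,1) | h3:-1=+1→(0,0,0,0)*
ply 6: (0,0,0,0) is terminal -1 (X); from (1,3,1,1) depth 6

PV length from [(1,3,1,1)]: 5 plies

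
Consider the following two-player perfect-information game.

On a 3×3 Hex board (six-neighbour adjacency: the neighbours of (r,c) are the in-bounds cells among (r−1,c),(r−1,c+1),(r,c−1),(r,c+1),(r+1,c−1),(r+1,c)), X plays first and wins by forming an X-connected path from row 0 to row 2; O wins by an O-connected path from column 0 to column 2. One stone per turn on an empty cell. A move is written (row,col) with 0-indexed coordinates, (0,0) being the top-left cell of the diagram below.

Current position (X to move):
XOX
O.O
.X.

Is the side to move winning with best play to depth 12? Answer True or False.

X winning at [XOX/O.O/.X.]: True

[XOX/O.O/.X.] X move#1: (1,1):+1/XOX/OXO/.X.*, (2,0):-1/XOX/O.O/XX., (2,2):-1/XOX/O.O/.XX
[XOX/OXO/.X.] end (terminal -1, O#2); searched XOX/O.O/.X. to 12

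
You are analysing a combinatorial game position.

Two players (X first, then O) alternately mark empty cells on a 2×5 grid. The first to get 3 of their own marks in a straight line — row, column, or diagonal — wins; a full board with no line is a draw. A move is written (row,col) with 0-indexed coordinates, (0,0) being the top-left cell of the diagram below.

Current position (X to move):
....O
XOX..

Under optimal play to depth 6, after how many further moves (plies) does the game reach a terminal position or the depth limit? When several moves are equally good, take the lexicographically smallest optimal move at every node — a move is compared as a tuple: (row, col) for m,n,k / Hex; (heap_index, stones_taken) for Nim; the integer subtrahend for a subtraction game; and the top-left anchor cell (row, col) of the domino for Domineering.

ply 1, X at ....O/XOX.. | (0,0)=+0→X...O/XOX..*; (0,1)=+0→.X..O/XOX..; (0,2)=+0→..X.O/XOX..; (0,3)=+0→...XO/XOX..; (1,3)=+0→....O/XOXX.; (1,4)=+0→....O/XOX.X
ply 2, O at X...O/XOX.. | (0,1)=+0→XO..O/XOX..*; (0,2)=+0→X.O.O/XOX..; (0,3)=+0→X..OO/XOX..; (1,3)=+0→X...O/XOXO.; (1,4)=+0→X...O/XOX.O
ply 3, X at XO..O/XOX.. | (0,2)=+0→XOX.O/XOX..*; (0,3)=+0→XO.XO/XOX..; (1,3)=+0→XO..O/XOXX.; (1,4)=+0→XO..O/XOX.X
ply 4, O at XOX.O/XOX.. | (0,3)=+0→XOXOO/XOX..*; (1,3)=+0→XOX.O/XOXO.; (1,4)=+0→XOX.O/XOX.O
ply 5, X at XOXOO/XOX.. | (1,3)=+0→XOXOO/XOXX.*; (1,4)=+0→XOXOO/XOX.X
ply 6, O at XOXOO/XOXX. | (1,4)=+0→XOXOO/XOXXO*
ply 7: XOXOO/XOXXO is terminal +0 (X); from ....O/XOX.. depth 6

PV length from [....O/XOX..]: 6 plies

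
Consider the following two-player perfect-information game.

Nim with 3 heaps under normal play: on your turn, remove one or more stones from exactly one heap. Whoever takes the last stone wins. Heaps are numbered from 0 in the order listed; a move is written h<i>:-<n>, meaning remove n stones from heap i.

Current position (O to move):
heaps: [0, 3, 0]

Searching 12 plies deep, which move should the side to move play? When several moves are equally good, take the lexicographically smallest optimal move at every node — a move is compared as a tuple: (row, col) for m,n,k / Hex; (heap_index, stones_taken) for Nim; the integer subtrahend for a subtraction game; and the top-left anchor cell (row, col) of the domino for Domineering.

O's best at [(0,3,0)]: h1:-3

ply 1, O at (0,3,0) | h1:-1=-1→(0,2,0); h1:-2=-1→(0,1,0); h1:-3=+1→(0,0,0)*
ply 2: (0,0,0) is terminal -1 (X); from (0,3,0) depth 12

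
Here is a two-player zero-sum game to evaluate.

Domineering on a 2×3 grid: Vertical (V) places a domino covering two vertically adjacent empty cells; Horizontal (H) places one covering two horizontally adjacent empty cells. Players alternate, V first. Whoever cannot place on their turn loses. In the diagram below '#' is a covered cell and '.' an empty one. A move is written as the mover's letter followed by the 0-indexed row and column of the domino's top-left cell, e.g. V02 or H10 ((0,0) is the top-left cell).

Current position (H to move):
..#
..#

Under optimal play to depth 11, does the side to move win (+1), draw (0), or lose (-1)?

value(..#/..#, H) = +1

p1 H@[..#/..#]: H00[###/..#]+1* H10[..#/###]+1
p2 V@[###/..#] terminal -1; root [..#/..#] d11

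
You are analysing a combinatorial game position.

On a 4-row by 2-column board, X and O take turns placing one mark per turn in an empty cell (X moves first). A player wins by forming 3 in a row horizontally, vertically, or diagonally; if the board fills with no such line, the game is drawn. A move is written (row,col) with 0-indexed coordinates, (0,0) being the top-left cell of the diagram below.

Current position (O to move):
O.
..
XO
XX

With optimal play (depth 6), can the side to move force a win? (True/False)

ply 1, O at O./../XO/XX | (0,1)=-1→OO/../XO/XX; (1,0)=+0→O./O./XO/XX*; (1,1)=-1→O./.O/XO/XX
ply 2, X at O./O./XO/XX | (0,1)=+0→OX/O./XO/XX*; (1,1)=+0→O./OX/XO/XX
ply 3, O at OX/O./XO/XX | (1,1)=+0→OX/OO/XO/XX*
ply 4: OX/OO/XO/XX is terminal +0 (X); from O./../XO/XX depth 6

O winning at [O./../XO/XX]: False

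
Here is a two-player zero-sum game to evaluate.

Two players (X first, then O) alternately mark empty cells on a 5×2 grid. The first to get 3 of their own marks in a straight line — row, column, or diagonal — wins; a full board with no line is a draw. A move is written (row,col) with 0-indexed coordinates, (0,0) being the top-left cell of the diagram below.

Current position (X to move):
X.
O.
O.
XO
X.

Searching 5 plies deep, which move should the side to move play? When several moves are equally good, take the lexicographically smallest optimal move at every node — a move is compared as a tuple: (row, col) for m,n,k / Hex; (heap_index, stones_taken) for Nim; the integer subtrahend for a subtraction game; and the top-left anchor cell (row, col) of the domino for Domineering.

X's best at [X./O./O./XO/X.]: (1,1)

[X./O./O./XO/X.] X move#1: (0,1):-1/XX/O./O./XO/X., (1,1):+0/X./OX/O./XO/X.*, (2,1):+0/X./O./OX/XO/X., (4,1):+0/X./O./O./XO/XX
[X./OX/O./XO/X.] O move#2: (0,1):+0/XO/OX/O./XO/X.*, (2,1):+0/X./OX/OO/XO/X., (4,1):+0/X./OX/O./XO/XO
[XO/OX/O./XO/X.] X move#3: (2,1):+0/XO/OX/OX/XO/X.*, (4,1):+0/XO/OX/O./XO/XX
[XO/OX/OX/XO/X.] O move#4: (4,1):+0/XO/OX/OX/XO/XO*
[XO/OX/OX/XO/XO] end (terminal +0, X#5); searched X./O./O./XO/X. to 5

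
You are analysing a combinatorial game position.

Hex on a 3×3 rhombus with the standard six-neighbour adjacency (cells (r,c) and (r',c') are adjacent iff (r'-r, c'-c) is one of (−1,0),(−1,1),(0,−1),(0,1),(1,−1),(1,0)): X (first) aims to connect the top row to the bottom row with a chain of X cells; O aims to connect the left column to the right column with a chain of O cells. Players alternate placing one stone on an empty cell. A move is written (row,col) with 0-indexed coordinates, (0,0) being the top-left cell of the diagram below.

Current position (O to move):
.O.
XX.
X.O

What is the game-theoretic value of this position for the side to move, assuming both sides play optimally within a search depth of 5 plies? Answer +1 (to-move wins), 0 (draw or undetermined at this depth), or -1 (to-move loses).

value(.O./XX./X.O, O) = -1

ply 1, O at .O./XX./X.O | (0,0)=-1→OO./XX./X.O*; (0,2)=-1→.OO/XX./X.O; (1,2)=-1→.O./XXO/X.O; (2,1)=-1→.O./XX./XOO
ply 2, X at OO./XX./X.O | (0,2)=+1→OOX/XX./X.O*; (1,2)=-1→OO./XXX/X.O; (2,1)=-1→OO./XX./XXO
ply 3: OOX/XX./X.O is terminal -1 (O); from .O./XX./X.O depth 5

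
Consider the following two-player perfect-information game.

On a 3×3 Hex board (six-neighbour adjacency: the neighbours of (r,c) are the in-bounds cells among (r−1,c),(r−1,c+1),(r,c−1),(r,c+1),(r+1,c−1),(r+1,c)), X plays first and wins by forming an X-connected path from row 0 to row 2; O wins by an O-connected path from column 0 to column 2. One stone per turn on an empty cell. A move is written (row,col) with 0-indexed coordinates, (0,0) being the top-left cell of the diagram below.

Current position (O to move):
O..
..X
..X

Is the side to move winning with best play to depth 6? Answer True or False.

[O../..X/..X] O move#1: (0,1):-1/OO./..X/..X, (0,2):+1/O.O/..X/..X*, (1,0):-1/O../O.X/..X, (1,1):-1/O../.OX/..X, (2,0):-1/O../..X/O.X, (2,1):-1/O../..X/.OX
[O.O/..X/..X] X move#2: (0,1):-1/OXO/..X/..X*, (1,0):-1/O.O/X.X/..X, (1,1):-1/O.O/.XX/..X, (2,0):-1/O.O/..X/X.X, (2,1):-1/O.O/..X/.XX
[OXO/..X/..X] O move#3: (1,0):-1/OXO/O.X/..X, (1,1):+1/OXO/.OX/..X*, (2,0):-1/OXO/..X/O.X, (2,1):-1/OXO/..X/.OX
[OXO/.OX/..X] X move#4: (1,0):-1/OXO/XOX/..X*, (2,0):-1/OXO/.OX/X.X, (2,1):-1/OXO/.OX/.XX
[OXO/XOX/..X] O move#5: (2,0):+1/OXO/XOX/O.X*, (2,1):-1/OXO/XOX/.OX
[OXO/XOX/O.X] end (terminal -1, X#6); searched O../..X/..X to 6

O winning at [O../..X/..X]: True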